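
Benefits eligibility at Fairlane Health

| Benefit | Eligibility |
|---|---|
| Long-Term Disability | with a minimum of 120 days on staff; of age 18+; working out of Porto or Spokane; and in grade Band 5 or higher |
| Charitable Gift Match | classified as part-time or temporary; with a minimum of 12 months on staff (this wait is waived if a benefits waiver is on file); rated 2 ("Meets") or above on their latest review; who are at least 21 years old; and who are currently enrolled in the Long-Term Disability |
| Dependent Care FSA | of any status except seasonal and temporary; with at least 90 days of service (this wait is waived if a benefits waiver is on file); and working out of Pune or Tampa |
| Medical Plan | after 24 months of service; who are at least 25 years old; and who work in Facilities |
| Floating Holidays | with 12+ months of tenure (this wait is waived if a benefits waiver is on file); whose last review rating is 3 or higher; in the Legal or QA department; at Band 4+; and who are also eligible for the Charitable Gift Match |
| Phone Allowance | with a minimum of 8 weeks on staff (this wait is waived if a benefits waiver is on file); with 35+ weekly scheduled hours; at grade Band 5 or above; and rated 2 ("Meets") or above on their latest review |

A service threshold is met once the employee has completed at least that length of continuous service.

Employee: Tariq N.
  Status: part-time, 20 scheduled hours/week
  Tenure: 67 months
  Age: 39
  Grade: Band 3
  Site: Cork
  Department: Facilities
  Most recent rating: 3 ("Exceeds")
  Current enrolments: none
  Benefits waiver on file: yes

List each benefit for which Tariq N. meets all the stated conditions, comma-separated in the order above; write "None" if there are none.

Long-Term Disability — service 67 months ≥ 120 days ✓; age 39 ≥ 18 ✓; site Cork ✗ (not Porto or Spokane) → not eligible.
Charitable Gift Match — status part-time ✓; benefits waiver on file ✓; rating 3 ≥ 2 ✓; age 39 ≥ 21 ✓; not enrolled in Long-Term Disability ✗ → not eligible.
Dependent Care FSA — status part-time ✓ (not excluded); benefits waiver on file ✓; site Cork ✗ (not Pune or Tampa) → not eligible.
Medical Plan — service 67 months ≥ 24 months ✓; age 39 ≥ 25 ✓; dept Facilities ✓ → eligible.
Floating Holidays — benefits waiver on file ✓; rating 3 ≥ 3 ✓; dept Facilities ✗ → not eligible.
Phone Allowance — benefits waiver on file ✓; 20 hrs/wk < 35 ✗ → not eligible.

Medical Plan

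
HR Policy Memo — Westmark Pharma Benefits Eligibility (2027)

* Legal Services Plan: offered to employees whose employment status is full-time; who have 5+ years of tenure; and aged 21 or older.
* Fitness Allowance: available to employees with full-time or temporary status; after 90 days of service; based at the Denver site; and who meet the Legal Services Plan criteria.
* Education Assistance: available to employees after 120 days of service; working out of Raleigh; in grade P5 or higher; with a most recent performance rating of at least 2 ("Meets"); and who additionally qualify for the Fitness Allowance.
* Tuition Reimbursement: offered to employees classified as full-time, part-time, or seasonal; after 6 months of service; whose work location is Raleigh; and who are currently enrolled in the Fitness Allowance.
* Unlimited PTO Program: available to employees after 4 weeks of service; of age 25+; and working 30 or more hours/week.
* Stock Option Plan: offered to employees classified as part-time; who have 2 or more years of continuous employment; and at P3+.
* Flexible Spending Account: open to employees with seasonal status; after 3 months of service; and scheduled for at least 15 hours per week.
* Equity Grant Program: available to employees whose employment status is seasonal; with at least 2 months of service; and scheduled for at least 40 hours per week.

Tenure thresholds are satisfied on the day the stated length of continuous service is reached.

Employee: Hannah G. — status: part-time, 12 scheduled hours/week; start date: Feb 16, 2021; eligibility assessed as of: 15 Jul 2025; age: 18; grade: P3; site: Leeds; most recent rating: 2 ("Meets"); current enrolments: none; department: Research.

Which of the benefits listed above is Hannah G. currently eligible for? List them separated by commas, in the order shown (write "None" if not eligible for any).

Service from Feb 16, 2021 to 15 Jul 2025: 1610 days.
Legal Services Plan — status part-time ✗ (requires full-time) → not eligible.
Fitness Allowance — status part-time ✗ (requires full-time or temporary) → not eligible.
Education Assistance — service 1610 days ≥ 120 days ✓; site Leeds ✗ (not Raleigh) → not eligible.
Tuition Reimbursement — status part-time ✓; service 1610 days ≥ 6 months (≈180 days) ✓; site Leeds ✗ (not Raleigh) → not eligible.
Unlimited PTO Program — service 1610 days ≥ 4 weeks (≈28 days) ✓; age 18 < 25 ✗ → not eligible.
Stock Option Plan — status part-time ✓; service 1610 days ≥ 2 years (≈730 days) ✓; grade P3 ≥ P3 ✓ → eligible.
Flexible Spending Account — status part-time ✗ (requires seasonal) → not eligible.
Equity Grant Program — status part-time ✗ (requires seasonal) → not eligible.

Stock Option Plan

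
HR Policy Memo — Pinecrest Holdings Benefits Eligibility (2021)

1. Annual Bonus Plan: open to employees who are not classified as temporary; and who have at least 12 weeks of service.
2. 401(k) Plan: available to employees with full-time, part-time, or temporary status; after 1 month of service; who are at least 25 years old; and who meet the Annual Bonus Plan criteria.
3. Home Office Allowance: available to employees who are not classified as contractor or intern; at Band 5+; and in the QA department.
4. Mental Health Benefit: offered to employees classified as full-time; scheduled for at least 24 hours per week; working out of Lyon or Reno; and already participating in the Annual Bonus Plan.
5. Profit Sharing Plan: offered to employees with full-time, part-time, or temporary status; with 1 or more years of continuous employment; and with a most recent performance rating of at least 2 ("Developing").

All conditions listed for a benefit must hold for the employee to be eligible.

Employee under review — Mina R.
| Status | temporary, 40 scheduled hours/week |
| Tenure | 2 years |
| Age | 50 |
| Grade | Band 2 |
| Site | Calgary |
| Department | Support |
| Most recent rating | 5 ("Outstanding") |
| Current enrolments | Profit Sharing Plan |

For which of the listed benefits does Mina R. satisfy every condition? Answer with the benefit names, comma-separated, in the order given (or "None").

Annual Bonus Plan — status temporary ✗ (excluded) → not eligible.
401(k) Plan — status temporary ✓; service 2 years ≥ 1 month (≈30 days) ✓; age 50 ≥ 25 ✓; not eligible for Annual Bonus Plan ✗ → not eligible.
Home Office Allowance — status temporary ✓ (not excluded); grade Band 2 < Band 5 ✗ → not eligible.
Mental Health Benefit — status temporary ✗ (requires full-time) → not eligible.
Profit Sharing Plan — status temporary ✓; service 2 years ≥ 1 year ✓; rating 5 ≥ 2 ✓ → eligible.

Profit Sharing Plan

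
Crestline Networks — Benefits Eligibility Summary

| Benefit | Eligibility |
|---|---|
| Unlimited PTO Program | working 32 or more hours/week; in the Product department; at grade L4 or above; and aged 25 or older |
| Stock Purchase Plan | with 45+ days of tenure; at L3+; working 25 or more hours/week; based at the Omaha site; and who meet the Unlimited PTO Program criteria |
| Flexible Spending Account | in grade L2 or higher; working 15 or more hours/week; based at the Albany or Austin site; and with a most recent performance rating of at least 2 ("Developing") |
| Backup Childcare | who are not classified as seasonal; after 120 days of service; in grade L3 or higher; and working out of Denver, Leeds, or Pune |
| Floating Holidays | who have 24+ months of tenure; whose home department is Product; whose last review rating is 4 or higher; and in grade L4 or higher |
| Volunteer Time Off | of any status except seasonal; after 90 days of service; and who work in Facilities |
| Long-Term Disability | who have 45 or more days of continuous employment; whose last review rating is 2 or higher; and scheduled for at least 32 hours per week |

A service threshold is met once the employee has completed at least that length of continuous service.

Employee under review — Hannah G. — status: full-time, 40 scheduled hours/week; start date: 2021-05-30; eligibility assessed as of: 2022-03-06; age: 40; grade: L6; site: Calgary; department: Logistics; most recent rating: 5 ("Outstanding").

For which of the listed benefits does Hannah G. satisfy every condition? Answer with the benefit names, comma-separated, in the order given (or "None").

Service from 2021-05-30 to 2022-03-06: 280 days.
Unlimited PTO Program — 40 hrs/wk ≥ 32 ✓; dept Logistics ✗ → not eligible.
Stock Purchase Plan — service 280 days ≥ 45 days ✓; grade L6 ≥ L3 ✓; 40 hrs/wk ≥ 25 ✓; site Calgary ✗ (not Omaha) → not eligible.
Flexible Spending Account — grade L6 ≥ L2 ✓; 40 hrs/wk ≥ 15 ✓; site Calgary ✗ (not Albany or Austin) → not eligible.
Backup Childcare — status full-time ✓ (not excluded); service 280 days ≥ 120 days ✓; grade L6 ≥ L3 ✓; site Calgary ✗ (not Denver, Leeds, or Pune) → not eligible.
Floating Holidays — service 280 days < 24 months (≈720 days) ✗ → not eligible.
Volunteer Time Off — status full-time ✓ (not excluded); service 280 days ≥ 90 days ✓; dept Logistics ✗ → not eligible.
Long-Term Disability — service 280 days ≥ 45 days ✓; rating 5 ≥ 2 ✓; 40 hrs/wk ≥ 32 ✓ → eligible.

Long-Term Disability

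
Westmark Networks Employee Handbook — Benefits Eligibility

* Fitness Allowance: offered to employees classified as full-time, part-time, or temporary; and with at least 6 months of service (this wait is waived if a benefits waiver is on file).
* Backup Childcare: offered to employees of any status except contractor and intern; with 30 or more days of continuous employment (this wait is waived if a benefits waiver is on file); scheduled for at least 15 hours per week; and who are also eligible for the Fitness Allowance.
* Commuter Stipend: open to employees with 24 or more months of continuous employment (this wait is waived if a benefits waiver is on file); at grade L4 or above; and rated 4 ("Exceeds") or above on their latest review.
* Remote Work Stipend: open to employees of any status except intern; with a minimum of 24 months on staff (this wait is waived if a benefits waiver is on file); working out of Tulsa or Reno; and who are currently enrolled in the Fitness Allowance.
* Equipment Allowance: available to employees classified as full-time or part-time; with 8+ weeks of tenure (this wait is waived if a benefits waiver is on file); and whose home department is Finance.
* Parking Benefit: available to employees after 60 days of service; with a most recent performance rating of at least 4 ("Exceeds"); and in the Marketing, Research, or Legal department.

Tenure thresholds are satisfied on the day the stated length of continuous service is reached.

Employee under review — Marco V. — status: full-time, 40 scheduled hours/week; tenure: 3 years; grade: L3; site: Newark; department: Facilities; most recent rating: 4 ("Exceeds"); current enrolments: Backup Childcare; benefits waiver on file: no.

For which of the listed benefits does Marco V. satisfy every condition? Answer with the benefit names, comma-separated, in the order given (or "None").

Fitness Allowance, Backup Childcare

Fitness Allowance — status full-time ✓; no waiver, service 3 years ≥ 6 months (≈180 days) ✓ → eligible.
Backup Childcare — status full-time ✓ (not excluded); no waiver, service 3 years ≥ 30 days ✓; 40 hrs/wk ≥ 15 ✓; eligible for Fitness Allowance ✓ → eligible.
Commuter Stipend — no waiver, service 3 years ≥ 24 months (≈720 days) ✓; grade L3 < L4 ✗ → not eligible.
Remote Work Stipend — status full-time ✓ (not excluded); no waiver, service 3 years ≥ 24 months (≈720 days) ✓; site Newark ✗ (not Tulsa or Reno) → not eligible.
Equipment Allowance — status full-time ✓; no waiver, service 3 years ≥ 8 weeks (≈56 days) ✓; dept Facilities ✗ → not eligible.
Parking Benefit — service 3 years ≥ 60 days ✓; rating 4 ≥ 4 ✓; dept Facilities ✗ → not eligible.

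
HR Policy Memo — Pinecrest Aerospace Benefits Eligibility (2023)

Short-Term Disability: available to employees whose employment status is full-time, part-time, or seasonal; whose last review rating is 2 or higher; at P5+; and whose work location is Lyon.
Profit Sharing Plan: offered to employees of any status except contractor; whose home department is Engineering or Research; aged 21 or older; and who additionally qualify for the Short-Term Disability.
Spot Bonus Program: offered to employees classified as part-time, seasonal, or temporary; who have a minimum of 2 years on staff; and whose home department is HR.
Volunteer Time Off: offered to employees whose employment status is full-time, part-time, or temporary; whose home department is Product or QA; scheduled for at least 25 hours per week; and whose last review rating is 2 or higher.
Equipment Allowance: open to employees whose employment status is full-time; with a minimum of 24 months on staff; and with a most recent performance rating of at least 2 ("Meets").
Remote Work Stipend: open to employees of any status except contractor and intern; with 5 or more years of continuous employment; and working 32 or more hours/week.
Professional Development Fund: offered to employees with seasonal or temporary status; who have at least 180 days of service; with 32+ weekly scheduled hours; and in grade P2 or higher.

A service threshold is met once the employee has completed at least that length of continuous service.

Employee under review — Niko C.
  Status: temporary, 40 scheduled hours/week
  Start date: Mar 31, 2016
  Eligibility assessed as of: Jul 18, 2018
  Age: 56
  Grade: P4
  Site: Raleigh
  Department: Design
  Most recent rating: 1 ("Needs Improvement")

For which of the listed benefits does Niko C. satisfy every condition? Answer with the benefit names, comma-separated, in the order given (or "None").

Service from Mar 31, 2016 to Jul 18, 2018: 839 days.
Short-Term Disability — status temporary ✗ (requires full-time, part-time, or seasonal) → not eligible.
Profit Sharing Plan — status temporary ✓ (not excluded); dept Design ✗ → not eligible.
Spot Bonus Program — status temporary ✓; service 839 days ≥ 2 years (≈730 days) ✓; dept Design ✗ → not eligible.
Volunteer Time Off — status temporary ✓; dept Design ✗ → not eligible.
Equipment Allowance — status temporary ✗ (requires full-time) → not eligible.
Remote Work Stipend — status temporary ✓ (not excluded); service 839 days < 5 years (≈1825 days) ✗ → not eligible.
Professional Development Fund — status temporary ✓; service 839 days ≥ 180 days ✓; 40 hrs/wk ≥ 32 ✓; grade P4 ≥ P2 ✓ → eligible.

Professional Development Fund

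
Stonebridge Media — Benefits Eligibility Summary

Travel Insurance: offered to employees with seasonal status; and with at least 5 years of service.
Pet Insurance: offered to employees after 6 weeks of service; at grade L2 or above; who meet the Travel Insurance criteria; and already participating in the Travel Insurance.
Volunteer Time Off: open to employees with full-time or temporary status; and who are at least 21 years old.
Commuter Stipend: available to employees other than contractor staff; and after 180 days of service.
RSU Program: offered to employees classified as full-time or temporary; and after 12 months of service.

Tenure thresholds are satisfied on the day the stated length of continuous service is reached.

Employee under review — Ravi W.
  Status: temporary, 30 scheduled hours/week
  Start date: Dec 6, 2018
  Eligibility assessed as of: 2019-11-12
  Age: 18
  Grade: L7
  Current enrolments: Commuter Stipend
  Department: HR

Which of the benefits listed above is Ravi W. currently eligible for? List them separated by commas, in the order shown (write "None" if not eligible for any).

Commuter Stipend

Service from Dec 6, 2018 to 2019-11-12: 341 days.
Travel Insurance — status temporary ✗ (requires seasonal) → not eligible.
Pet Insurance — service 341 days ≥ 6 weeks (≈42 days) ✓; grade L7 ≥ L2 ✓; not eligible for Travel Insurance ✗ → not eligible.
Volunteer Time Off — status temporary ✓; age 18 < 21 ✗ → not eligible.
Commuter Stipend — status temporary ✓ (not excluded); service 341 days ≥ 180 days ✓ → eligible.
RSU Program — status temporary ✓; service 341 days < 12 months (≈360 days) ✗ → not eligible.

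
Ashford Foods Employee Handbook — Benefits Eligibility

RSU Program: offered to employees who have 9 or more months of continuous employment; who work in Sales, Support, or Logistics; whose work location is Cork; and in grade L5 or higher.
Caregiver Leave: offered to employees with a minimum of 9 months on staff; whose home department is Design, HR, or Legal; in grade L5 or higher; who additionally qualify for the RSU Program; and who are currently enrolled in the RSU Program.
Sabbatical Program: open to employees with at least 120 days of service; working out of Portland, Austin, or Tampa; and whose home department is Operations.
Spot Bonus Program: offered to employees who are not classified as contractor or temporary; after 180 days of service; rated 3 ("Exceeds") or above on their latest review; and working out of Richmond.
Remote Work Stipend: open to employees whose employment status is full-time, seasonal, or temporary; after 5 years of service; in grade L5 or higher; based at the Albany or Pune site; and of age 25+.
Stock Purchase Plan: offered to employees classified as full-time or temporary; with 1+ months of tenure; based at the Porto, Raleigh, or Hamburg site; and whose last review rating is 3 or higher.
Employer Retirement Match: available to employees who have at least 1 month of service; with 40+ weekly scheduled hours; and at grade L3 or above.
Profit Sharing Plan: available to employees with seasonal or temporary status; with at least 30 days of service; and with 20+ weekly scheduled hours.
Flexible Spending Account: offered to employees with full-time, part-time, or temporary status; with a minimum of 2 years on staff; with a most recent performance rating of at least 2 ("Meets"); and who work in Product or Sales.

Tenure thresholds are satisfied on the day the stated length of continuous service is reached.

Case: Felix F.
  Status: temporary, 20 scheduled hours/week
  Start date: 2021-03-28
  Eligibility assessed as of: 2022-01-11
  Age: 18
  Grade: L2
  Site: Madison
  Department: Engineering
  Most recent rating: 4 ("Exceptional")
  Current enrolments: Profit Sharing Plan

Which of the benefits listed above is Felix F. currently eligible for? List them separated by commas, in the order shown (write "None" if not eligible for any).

Profit Sharing Plan

Service from 2021-03-28 to 2022-01-11: 289 days.
RSU Program — service 289 days ≥ 9 months (≈270 days) ✓; dept Engineering ✗ → not eligible.
Caregiver Leave — service 289 days ≥ 9 months (≈270 days) ✓; dept Engineering ✗ → not eligible.
Sabbatical Program — service 289 days ≥ 120 days ✓; site Madison ✗ (not Portland, Austin, or Tampa) → not eligible.
Spot Bonus Program — status temporary ✗ (excluded) → not eligible.
Remote Work Stipend — status temporary ✓; service 289 days < 5 years (≈1825 days) ✗ → not eligible.
Stock Purchase Plan — status temporary ✓; service 289 days ≥ 1 month (≈30 days) ✓; site Madison ✗ (not Porto, Raleigh, or Hamburg) → not eligible.
Employer Retirement Match — service 289 days ≥ 1 month (≈30 days) ✓; 20 hrs/wk < 40 ✗ → not eligible.
Profit Sharing Plan — status temporary ✓; service 289 days ≥ 30 days ✓; 20 hrs/wk ≥ 20 ✓ → eligible.
Flexible Spending Account — status temporary ✓; service 289 days < 2 years (≈730 days) ✗ → not eligible.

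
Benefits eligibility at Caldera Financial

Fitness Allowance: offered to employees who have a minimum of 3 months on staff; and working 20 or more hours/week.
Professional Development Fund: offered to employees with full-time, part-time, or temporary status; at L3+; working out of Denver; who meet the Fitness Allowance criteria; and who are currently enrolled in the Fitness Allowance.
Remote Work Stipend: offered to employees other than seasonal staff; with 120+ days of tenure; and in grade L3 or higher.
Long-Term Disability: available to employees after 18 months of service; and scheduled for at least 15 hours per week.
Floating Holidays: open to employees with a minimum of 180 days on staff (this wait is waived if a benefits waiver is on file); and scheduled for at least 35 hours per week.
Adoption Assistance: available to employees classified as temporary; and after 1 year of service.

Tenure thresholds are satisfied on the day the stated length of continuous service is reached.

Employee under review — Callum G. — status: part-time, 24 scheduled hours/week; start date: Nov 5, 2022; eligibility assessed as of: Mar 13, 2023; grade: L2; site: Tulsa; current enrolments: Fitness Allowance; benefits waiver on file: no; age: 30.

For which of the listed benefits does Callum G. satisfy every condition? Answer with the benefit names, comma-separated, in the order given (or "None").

Service from Nov 5, 2022 to Mar 13, 2023: 128 days.
Fitness Allowance — service 128 days ≥ 3 months (≈90 days) ✓; 24 hrs/wk ≥ 20 ✓ → eligible.
Professional Development Fund — status part-time ✓; grade L2 < L3 ✗ → not eligible.
Remote Work Stipend — status part-time ✓ (not excluded); service 128 days ≥ 120 days ✓; grade L2 < L3 ✗ → not eligible.
Long-Term Disability — service 128 days < 18 months (≈540 days) ✗ → not eligible.
Floating Holidays — no waiver, service 128 days < 180 days ✗ → not eligible.
Adoption Assistance — status part-time ✗ (requires temporary) → not eligible.

Fitness Allowance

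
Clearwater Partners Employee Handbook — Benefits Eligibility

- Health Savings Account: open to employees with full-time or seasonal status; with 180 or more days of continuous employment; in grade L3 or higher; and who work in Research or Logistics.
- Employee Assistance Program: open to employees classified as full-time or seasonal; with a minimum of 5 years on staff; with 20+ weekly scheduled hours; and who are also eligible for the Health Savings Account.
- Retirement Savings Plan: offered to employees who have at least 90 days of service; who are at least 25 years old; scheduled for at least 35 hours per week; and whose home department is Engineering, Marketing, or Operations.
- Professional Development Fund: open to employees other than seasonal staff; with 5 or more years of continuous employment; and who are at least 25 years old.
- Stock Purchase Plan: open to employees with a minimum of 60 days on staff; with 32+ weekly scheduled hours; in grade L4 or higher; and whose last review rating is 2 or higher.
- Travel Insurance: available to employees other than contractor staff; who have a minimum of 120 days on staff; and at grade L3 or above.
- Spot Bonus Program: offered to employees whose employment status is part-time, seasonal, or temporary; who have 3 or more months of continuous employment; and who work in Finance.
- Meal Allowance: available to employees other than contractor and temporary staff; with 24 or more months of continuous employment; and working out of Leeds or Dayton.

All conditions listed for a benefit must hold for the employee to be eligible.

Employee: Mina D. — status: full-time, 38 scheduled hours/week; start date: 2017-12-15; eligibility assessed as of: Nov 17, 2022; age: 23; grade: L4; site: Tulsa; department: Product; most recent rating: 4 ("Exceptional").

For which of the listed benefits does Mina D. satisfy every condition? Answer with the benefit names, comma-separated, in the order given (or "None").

Service from 2017-12-15 to Nov 17, 2022: 1798 days.
Health Savings Account — status full-time ✓; service 1798 days ≥ 180 days ✓; grade L4 ≥ L3 ✓; dept Product ✗ → not eligible.
Employee Assistance Program — status full-time ✓; service 1798 days < 5 years (≈1825 days) ✗ → not eligible.
Retirement Savings Plan — service 1798 days ≥ 90 days ✓; age 23 < 25 ✗ → not eligible.
Professional Development Fund — status full-time ✓ (not excluded); service 1798 days < 5 years (≈1825 days) ✗ → not eligible.
Stock Purchase Plan — service 1798 days ≥ 60 days ✓; 38 hrs/wk ≥ 32 ✓; grade L4 ≥ L4 ✓; rating 4 ≥ 2 ✓ → eligible.
Travel Insurance — status full-time ✓ (not excluded); service 1798 days ≥ 120 days ✓; grade L4 ≥ L3 ✓ → eligible.
Spot Bonus Program — status full-time ✗ (requires part-time, seasonal, or temporary) → not eligible.
Meal Allowance — status full-time ✓ (not excluded); service 1798 days ≥ 24 months (≈720 days) ✓; site Tulsa ✗ (not Leeds or Dayton) → not eligible.

Stock Purchase Plan, Travel Insurance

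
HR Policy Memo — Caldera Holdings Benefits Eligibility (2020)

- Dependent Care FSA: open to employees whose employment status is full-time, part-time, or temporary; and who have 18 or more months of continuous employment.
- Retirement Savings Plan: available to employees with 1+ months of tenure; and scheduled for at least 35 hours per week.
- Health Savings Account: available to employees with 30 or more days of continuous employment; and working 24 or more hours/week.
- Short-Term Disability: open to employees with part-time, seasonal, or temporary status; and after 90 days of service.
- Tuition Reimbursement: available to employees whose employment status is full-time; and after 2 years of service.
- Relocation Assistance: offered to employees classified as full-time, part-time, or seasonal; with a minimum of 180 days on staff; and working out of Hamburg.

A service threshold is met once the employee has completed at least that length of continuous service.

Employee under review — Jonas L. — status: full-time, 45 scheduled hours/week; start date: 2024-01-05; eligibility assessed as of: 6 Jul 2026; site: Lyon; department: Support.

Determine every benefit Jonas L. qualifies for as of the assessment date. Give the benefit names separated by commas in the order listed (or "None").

Dependent Care FSA, Retirement Savings Plan, Health Savings Account, Tuition Reimbursement

Service from 2024-01-05 to 6 Jul 2026: 913 days.
Dependent Care FSA — status full-time ✓; service 913 days ≥ 18 months (≈540 days) ✓ → eligible.
Retirement Savings Plan — service 913 days ≥ 1 month (≈30 days) ✓; 45 hrs/wk ≥ 35 ✓ → eligible.
Health Savings Account — service 913 days ≥ 30 days ✓; 45 hrs/wk ≥ 24 ✓ → eligible.
Short-Term Disability — status full-time ✗ (requires part-time, seasonal, or temporary) → not eligible.
Tuition Reimbursement — status full-time ✓; service 913 days ≥ 2 years (≈730 days) ✓ → eligible.
Relocation Assistance — status full-time ✓; service 913 days ≥ 180 days ✓; site Lyon ✗ (not Hamburg) → not eligible.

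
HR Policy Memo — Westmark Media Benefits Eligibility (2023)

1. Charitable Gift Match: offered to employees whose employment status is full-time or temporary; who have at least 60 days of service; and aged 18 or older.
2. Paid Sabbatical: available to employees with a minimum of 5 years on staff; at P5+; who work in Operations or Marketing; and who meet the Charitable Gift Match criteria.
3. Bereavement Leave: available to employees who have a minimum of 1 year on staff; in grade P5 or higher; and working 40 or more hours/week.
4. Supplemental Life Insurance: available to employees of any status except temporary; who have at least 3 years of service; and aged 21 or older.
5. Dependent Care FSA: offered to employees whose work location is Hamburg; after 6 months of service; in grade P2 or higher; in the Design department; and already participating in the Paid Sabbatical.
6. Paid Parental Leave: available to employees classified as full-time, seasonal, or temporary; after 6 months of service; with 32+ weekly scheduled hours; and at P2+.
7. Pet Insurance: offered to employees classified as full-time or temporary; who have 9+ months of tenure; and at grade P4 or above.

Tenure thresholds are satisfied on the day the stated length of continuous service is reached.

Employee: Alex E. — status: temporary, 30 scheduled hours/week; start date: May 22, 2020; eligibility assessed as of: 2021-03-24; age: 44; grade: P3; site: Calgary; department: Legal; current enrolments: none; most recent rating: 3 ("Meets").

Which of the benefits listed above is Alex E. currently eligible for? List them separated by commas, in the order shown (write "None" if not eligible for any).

Charitable Gift Match

Service from May 22, 2020 to 2021-03-24: 306 days.
Charitable Gift Match — status temporary ✓; service 306 days ≥ 60 days ✓; age 44 ≥ 18 ✓ → eligible.
Paid Sabbatical — service 306 days < 5 years (≈1825 days) ✗ → not eligible.
Bereavement Leave — service 306 days < 1 year (≈365 days) ✗ → not eligible.
Supplemental Life Insurance — status temporary ✗ (excluded) → not eligible.
Dependent Care FSA — site Calgary ✗ (not Hamburg) → not eligible.
Paid Parental Leave — status temporary ✓; service 306 days ≥ 6 months (≈180 days) ✓; 30 hrs/wk < 32 ✗ → not eligible.
Pet Insurance — status temporary ✓; service 306 days ≥ 9 months (≈270 days) ✓; grade P3 < P4 ✗ → not eligible.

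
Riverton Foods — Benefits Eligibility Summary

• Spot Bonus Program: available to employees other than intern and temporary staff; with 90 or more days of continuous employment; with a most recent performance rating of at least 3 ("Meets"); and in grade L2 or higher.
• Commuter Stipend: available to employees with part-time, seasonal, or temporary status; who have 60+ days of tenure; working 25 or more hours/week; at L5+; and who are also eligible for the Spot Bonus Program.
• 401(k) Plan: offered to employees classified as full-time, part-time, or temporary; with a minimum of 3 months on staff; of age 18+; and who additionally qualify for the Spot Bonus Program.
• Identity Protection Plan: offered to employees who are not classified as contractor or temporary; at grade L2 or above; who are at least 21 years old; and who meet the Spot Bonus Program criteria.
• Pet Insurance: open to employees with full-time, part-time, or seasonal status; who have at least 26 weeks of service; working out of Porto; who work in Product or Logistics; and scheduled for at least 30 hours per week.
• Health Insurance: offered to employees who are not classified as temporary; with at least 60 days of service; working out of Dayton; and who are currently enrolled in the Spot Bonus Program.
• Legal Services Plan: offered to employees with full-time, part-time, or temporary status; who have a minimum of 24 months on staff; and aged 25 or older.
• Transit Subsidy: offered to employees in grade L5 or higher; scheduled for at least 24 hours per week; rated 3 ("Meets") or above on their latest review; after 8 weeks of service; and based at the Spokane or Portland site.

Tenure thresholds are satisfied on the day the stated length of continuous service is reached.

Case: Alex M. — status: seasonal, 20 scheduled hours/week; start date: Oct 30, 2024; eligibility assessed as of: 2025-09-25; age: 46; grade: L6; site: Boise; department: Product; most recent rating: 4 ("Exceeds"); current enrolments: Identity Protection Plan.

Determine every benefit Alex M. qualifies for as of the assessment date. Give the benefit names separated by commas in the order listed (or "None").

Spot Bonus Program, Identity Protection Plan

Service from Oct 30, 2024 to 2025-09-25: 330 days.
Spot Bonus Program — status seasonal ✓ (not excluded); service 330 days ≥ 90 days ✓; rating 4 ≥ 3 ✓; grade L6 ≥ L2 ✓ → eligible.
Commuter Stipend — status seasonal ✓; service 330 days ≥ 60 days ✓; 20 hrs/wk < 25 ✗ → not eligible.
401(k) Plan — status seasonal ✗ (requires full-time, part-time, or temporary) → not eligible.
Identity Protection Plan — status seasonal ✓ (not excluded); grade L6 ≥ L2 ✓; age 46 ≥ 21 ✓; eligible for Spot Bonus Program ✓ → eligible.
Pet Insurance — status seasonal ✓; service 330 days ≥ 26 weeks (≈182 days) ✓; site Boise ✗ (not Porto) → not eligible.
Health Insurance — status seasonal ✓ (not excluded); service 330 days ≥ 60 days ✓; site Boise ✗ (not Dayton) → not eligible.
Legal Services Plan — status seasonal ✗ (requires full-time, part-time, or temporary) → not eligible.
Transit Subsidy — grade L6 ≥ L5 ✓; 20 hrs/wk < 24 ✗ → not eligible.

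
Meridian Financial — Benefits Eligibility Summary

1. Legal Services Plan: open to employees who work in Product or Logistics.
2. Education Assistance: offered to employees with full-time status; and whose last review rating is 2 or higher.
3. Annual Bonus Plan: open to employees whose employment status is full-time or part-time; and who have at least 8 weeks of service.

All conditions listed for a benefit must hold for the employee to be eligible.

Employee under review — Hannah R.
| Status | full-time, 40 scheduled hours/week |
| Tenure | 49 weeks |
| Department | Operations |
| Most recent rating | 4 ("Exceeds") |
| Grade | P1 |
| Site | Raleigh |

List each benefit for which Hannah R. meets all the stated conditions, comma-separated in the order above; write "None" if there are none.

Legal Services Plan — dept Operations ✗ → not eligible.
Education Assistance — status full-time ✓; rating 4 ≥ 2 ✓ → eligible.
Annual Bonus Plan — status full-time ✓; service 49 weeks ≥ 8 weeks ✓ → eligible.

Education Assistance, Annual Bonus Plan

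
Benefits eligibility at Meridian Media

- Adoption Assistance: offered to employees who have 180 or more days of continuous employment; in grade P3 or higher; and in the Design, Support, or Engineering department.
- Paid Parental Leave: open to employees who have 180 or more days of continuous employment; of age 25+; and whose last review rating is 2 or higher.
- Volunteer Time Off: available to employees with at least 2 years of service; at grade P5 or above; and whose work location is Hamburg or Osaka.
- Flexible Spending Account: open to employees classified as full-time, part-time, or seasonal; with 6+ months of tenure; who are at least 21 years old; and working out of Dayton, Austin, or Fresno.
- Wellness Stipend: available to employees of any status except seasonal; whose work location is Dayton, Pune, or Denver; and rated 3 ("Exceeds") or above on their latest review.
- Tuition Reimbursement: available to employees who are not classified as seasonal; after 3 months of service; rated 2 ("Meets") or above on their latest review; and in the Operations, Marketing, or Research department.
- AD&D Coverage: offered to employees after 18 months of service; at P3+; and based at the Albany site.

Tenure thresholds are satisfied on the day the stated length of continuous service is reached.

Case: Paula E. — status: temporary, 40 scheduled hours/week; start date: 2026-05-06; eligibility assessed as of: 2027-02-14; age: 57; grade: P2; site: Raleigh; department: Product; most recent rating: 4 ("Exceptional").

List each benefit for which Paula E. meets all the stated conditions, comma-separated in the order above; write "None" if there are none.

Service from 2026-05-06 to 2027-02-14: 284 days.
Adoption Assistance — service 284 days ≥ 180 days ✓; grade P2 < P3 ✗ → not eligible.
Paid Parental Leave — service 284 days ≥ 180 days ✓; age 57 ≥ 25 ✓; rating 4 ≥ 2 ✓ → eligible.
Volunteer Time Off — service 284 days < 2 years (≈730 days) ✗ → not eligible.
Flexible Spending Account — status temporary ✗ (requires full-time, part-time, or seasonal) → not eligible.
Wellness Stipend — status temporary ✓ (not excluded); site Raleigh ✗ (not Dayton, Pune, or Denver) → not eligible.
Tuition Reimbursement — status temporary ✓ (not excluded); service 284 days ≥ 3 months (≈90 days) ✓; rating 4 ≥ 2 ✓; dept Product ✗ → not eligible.
AD&D Coverage — service 284 days < 18 months (≈540 days) ✗ → not eligible.

Paid Parental Leave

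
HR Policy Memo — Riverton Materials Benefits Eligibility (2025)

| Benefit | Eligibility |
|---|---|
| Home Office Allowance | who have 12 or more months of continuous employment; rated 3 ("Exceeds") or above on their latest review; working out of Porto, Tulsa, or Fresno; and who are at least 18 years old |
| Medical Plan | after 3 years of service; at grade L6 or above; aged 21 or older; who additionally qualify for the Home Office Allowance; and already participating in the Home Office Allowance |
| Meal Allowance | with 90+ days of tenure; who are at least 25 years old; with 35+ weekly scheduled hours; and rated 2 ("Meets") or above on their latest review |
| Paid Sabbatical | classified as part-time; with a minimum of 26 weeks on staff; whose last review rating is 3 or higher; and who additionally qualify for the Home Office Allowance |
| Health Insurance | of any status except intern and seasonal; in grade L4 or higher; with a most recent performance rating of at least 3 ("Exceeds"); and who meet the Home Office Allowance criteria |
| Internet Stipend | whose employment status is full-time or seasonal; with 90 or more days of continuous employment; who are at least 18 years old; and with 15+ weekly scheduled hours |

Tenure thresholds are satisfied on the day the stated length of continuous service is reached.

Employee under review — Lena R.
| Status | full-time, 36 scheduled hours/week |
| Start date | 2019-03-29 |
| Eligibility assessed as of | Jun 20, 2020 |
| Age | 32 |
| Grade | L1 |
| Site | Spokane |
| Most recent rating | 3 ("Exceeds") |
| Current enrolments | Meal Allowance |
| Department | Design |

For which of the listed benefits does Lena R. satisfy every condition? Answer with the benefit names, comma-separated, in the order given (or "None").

Meal Allowance, Internet Stipend

Service from 2019-03-29 to Jun 20, 2020: 449 days.
Home Office Allowance — service 449 days ≥ 12 months (≈360 days) ✓; rating 3 ≥ 3 ✓; site Spokane ✗ (not Porto, Tulsa, or Fresno) → not eligible.
Medical Plan — service 449 days < 3 years (≈1095 days) ✗ → not eligible.
Meal Allowance — service 449 days ≥ 90 days ✓; age 32 ≥ 25 ✓; 36 hrs/wk ≥ 35 ✓; rating 3 ≥ 2 ✓ → eligible.
Paid Sabbatical — status full-time ✗ (requires part-time) → not eligible.
Health Insurance — status full-time ✓ (not excluded); grade L1 < L4 ✗ → not eligible.
Internet Stipend — status full-time ✓; service 449 days ≥ 90 days ✓; age 32 ≥ 18 ✓; 36 hrs/wk ≥ 15 ✓ → eligible.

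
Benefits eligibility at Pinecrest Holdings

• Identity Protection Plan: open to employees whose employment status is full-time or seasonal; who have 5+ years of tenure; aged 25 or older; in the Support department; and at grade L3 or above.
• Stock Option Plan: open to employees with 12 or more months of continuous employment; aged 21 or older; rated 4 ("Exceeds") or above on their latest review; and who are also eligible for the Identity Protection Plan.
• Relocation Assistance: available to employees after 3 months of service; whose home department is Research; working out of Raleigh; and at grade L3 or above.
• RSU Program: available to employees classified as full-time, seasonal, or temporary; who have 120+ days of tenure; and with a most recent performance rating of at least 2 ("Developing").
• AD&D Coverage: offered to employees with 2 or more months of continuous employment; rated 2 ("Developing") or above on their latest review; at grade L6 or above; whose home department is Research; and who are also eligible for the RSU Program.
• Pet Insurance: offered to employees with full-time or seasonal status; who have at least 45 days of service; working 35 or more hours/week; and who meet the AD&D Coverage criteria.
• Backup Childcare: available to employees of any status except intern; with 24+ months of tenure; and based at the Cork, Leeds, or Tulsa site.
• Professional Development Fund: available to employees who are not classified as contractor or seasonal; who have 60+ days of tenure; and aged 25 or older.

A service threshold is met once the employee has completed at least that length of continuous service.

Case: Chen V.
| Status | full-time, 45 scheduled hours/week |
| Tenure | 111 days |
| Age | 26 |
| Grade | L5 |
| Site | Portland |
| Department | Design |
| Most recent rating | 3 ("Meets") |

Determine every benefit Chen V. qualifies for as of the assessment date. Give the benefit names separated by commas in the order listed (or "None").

Professional Development Fund

Identity Protection Plan — status full-time ✓; service 111 days < 5 years (≈1825 days) ✗ → not eligible.
Stock Option Plan — service 111 days < 12 months (≈360 days) ✗ → not eligible.
Relocation Assistance — service 111 days ≥ 3 months (≈90 days) ✓; dept Design ✗ → not eligible.
RSU Program — status full-time ✓; service 111 days < 120 days ✗ → not eligible.
AD&D Coverage — service 111 days ≥ 2 months (≈60 days) ✓; rating 3 ≥ 2 ✓; grade L5 < L6 ✗ → not eligible.
Pet Insurance — status full-time ✓; service 111 days ≥ 45 days ✓; 45 hrs/wk ≥ 35 ✓; not eligible for AD&D Coverage ✗ → not eligible.
Backup Childcare — status full-time ✓ (not excluded); service 111 days < 24 months (≈720 days) ✗ → not eligible.
Professional Development Fund — status full-time ✓ (not excluded); service 111 days ≥ 60 days ✓; age 26 ≥ 25 ✓ → eligible.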